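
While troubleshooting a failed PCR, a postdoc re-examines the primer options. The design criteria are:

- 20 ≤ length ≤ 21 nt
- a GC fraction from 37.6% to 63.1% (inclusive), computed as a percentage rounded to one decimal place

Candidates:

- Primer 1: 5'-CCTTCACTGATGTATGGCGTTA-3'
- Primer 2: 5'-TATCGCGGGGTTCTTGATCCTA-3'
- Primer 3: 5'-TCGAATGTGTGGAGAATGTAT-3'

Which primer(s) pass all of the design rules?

Primer 3 only.

Primer 1 (22 nt, A=4 T=8 G=5 C=5): length 22, outside 20–21 ✗; GC 10/22 = 45.5% ✓ — fails.
Primer 2 (22 nt, A=3 T=8 G=6 C=5): length 22, outside 20–21 ✗; GC 11/22 = 50.0% ✓ — fails.
Primer 3 (21 nt, A=6 T=7 G=7 C=1): length 21 ✓; GC 8/21 = 38.1% ✓ — passes.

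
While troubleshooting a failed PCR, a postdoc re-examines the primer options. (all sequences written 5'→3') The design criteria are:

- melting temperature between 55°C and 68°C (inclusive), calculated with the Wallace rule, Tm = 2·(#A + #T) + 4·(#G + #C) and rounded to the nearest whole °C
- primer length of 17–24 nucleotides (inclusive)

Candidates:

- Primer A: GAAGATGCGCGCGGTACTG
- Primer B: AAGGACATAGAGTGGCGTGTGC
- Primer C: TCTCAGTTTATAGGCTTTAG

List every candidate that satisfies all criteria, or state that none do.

Primer A (19 nt, A=4 T=3 G=8 C=4): Tm = 2·7 + 4·12 = 62°C ✓; length 19 ✓ — passes.
Primer B (22 nt, A=6 T=4 G=9 C=3): Tm = 2·10 + 4·12 = 68°C ✓; length 22 ✓ — passes.
Primer C (20 nt, A=4 T=9 G=4 C=3): Tm = 2·13 + 4·7 = 54°C, outside 55–68°C ✗; length 20 ✓ — fails.

Primer A and Primer B.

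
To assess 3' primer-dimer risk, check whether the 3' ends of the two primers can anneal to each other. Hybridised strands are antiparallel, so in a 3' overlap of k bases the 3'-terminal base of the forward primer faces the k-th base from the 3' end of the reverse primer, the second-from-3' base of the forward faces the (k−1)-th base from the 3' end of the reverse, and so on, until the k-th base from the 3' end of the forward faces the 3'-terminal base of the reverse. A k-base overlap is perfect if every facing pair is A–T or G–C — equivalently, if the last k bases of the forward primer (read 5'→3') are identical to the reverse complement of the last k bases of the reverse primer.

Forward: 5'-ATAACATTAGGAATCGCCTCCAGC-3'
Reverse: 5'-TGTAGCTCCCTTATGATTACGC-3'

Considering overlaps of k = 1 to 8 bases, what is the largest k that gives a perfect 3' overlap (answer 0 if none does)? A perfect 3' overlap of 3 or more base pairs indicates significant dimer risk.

Longest perfect overlap: 2 complementary base pairs; below the dimer-risk threshold (threshold 3).

Last 8 bases (5'→3') — forward …CCTCCAGC, reverse …GATTACGC.
Reverse complement of the reverse primer's last 8 bases: GCGTAATC; its first k bases are the reverse complement of the reverse primer's last k bases, so a perfect k-base overlap needs the forward primer's last k bases to equal them.
Comparing (forward last k vs required): k=1: C vs G ✗; k=2: GC vs GC ✓; k=3: AGC vs GCG ✗; k=4: CAGC vs GCGT ✗; k=5: CCAGC vs GCGTA ✗; k=6: TCCAGC vs GCGTAA ✗; k=7: CTCCAGC vs GCGTAAT ✗; k=8: CCTCCAGC vs GCGTAATC ✗.
Only k = 2 is perfect, so the longest perfect 3' overlap is 2.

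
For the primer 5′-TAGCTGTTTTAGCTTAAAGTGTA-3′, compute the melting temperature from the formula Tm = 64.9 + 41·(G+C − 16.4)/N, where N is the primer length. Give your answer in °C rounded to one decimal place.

Base counts: A=6, T=10, G=5, C=2; G+C = 7, N = 23.
Tm = 64.9 + 41·(7 − 16.4)/23 = 64.9 + -385.40/23 = 48.1°C.

48.1°C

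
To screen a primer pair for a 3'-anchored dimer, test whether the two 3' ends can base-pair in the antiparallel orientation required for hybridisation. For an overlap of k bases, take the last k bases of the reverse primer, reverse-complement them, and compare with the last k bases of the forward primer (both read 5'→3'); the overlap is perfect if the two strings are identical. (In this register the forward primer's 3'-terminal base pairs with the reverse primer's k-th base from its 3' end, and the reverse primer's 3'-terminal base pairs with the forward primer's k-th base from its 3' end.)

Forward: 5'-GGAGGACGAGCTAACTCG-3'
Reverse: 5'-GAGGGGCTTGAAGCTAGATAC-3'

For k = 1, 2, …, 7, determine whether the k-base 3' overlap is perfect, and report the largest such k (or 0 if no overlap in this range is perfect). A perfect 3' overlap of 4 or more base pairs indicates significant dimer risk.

Last 7 bases (5'→3') — forward …TAACTCG, reverse …TAGATAC.
Reverse complement of the reverse primer's last 7 bases: GTATCTA; its first k bases are the reverse complement of the reverse primer's last k bases, so a perfect k-base overlap needs the forward primer's last k bases to equal them.
Comparing (forward last k vs required): k=1: G vs G ✓; k=2: CG vs GT ✗; k=3: TCG vs GTA ✗; k=4: CTCG vs GTAT ✗; k=5: ACTCG vs GTATC ✗; k=6: AACTCG vs GTATCT ✗; k=7: TAACTCG vs GTATCTA ✗.
Only k = 1 is perfect, so the longest perfect 3' overlap is 1.

Longest perfect overlap: 1 complementary base pair; below the dimer-risk threshold (threshold 4).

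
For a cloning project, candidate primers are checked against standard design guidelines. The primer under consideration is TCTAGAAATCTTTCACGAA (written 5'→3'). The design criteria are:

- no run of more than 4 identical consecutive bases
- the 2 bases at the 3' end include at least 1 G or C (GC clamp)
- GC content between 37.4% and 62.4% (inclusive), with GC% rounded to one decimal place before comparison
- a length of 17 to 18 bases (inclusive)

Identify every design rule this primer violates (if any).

Fails: GC clamp, GC content, length.

Base counts: A=7, T=6, G=2, C=4 (length 19).
homopolymer run: longest run = 3 ✓
GC clamp: 3' end AA has 0 G/C, need ≥1 ✗
GC content: GC 6/19 = 31.6%, outside 37.4–62.4% ✗
length: length 19, outside 17–18 ✗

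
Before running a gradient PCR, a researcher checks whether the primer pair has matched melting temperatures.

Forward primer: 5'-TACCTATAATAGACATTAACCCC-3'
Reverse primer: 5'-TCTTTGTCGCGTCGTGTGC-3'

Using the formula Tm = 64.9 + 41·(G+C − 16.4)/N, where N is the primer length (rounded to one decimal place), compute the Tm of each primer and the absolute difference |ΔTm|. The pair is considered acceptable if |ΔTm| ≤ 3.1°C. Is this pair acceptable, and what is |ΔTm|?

|ΔTm| = 3.3°C; the pair is not acceptable.

Forward: G+C = 8, N = 23 → Tm = 64.9 + 41·(8 − 16.4)/23 = 49.9°C.
Reverse: G+C = 11, N = 19 → Tm = 64.9 + 41·(11 − 16.4)/19 = 53.2°C.
|ΔTm| = |49.9 − 53.2| = 3.3°C, > 3.1°C.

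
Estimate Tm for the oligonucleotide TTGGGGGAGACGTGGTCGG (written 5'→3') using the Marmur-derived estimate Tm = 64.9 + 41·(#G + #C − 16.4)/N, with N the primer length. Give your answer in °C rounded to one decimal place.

Base counts: A=2, T=4, G=11, C=2; G+C = 13, N = 19.
Tm = 64.9 + 41·(13 − 16.4)/19 = 64.9 + -139.40/19 = 57.6°C.

57.6°C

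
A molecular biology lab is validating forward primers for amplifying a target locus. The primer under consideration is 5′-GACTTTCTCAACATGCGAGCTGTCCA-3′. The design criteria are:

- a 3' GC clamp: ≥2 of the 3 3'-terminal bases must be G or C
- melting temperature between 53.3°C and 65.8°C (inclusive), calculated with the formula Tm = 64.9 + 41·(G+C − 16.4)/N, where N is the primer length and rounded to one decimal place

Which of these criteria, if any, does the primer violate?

Meets all criteria.

Base counts: A=6, T=7, G=5, C=8 (length 26).
GC clamp: 3' end CCA has 2 G/C ✓
Tm: Tm = 64.9 + 41·(13 − 16.4)/26 = 59.5°C ✓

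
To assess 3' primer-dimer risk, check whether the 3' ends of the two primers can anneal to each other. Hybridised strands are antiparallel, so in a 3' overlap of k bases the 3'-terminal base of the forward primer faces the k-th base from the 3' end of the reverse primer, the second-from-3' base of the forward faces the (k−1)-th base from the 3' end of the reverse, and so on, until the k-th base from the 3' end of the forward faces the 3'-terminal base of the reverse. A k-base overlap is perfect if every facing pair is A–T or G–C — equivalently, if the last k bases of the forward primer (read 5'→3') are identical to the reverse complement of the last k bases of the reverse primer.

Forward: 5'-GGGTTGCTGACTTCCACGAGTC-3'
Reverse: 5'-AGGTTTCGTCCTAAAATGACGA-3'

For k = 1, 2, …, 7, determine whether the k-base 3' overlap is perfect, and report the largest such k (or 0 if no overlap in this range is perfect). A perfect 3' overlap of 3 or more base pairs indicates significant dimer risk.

Last 7 bases (5'→3') — forward …ACGAGTC, reverse …ATGACGA.
Reverse complement of the reverse primer's last 7 bases: TCGTCAT; its first k bases are the reverse complement of the reverse primer's last k bases, so a perfect k-base overlap needs the forward primer's last k bases to equal them.
Comparing (forward last k vs required): k=1: C vs T ✗; k=2: TC vs TC ✓; k=3: GTC vs TCG ✗; k=4: AGTC vs TCGT ✗; k=5: GAGTC vs TCGTC ✗; k=6: CGAGTC vs TCGTCA ✗; k=7: ACGAGTC vs TCGTCAT ✗.
Only k = 2 is perfect, so the longest perfect 3' overlap is 2.

Longest perfect overlap: 2 complementary base pairs; below the dimer-risk threshold (threshold 3).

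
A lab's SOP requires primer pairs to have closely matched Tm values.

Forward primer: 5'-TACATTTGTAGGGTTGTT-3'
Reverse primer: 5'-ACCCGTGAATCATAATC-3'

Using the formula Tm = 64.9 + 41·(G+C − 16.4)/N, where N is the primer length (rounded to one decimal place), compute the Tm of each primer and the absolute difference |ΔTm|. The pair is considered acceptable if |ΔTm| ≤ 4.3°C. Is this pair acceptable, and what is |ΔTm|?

|ΔTm| = 1.0°C; the pair is acceptable.

Forward: G+C = 6, N = 18 → Tm = 64.9 + 41·(6 − 16.4)/18 = 41.2°C.
Reverse: G+C = 7, N = 17 → Tm = 64.9 + 41·(7 − 16.4)/17 = 42.2°C.
|ΔTm| = |41.2 − 42.2| = 1.0°C, ≤ 4.3°C.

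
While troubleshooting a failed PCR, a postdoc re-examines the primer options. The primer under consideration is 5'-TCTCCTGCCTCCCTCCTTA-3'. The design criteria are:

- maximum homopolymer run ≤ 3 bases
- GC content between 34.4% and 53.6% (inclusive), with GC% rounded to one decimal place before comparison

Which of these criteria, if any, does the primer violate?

Base counts: A=1, T=7, G=1, C=10 (length 19).
homopolymer run: longest run = 3 ✓
GC content: GC 11/19 = 57.9%, outside 34.4–53.6% ✗

Fails: GC content.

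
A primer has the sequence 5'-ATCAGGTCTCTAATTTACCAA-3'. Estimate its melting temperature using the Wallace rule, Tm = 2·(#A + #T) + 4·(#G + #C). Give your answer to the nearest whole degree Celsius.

Base counts: A=7, T=7, G=2, C=5 (length 21).
Tm = 2·(7+7) + 4·(2+5) = 2·14 + 4·7 = 28 + 28 = 56°C.

56°C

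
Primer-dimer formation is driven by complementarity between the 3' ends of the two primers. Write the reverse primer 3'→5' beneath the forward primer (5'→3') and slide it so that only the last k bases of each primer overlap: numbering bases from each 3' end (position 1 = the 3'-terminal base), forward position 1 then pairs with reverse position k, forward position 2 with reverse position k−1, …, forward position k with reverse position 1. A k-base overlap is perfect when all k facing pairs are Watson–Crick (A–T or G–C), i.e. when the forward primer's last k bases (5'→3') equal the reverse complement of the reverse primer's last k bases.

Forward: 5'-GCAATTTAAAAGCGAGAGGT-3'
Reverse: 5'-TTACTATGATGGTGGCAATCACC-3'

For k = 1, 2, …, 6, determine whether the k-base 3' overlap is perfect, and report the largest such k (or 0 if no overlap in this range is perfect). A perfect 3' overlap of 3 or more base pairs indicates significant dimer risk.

Last 6 bases (5'→3') — forward …AGAGGT, reverse …ATCACC.
Reverse complement of the reverse primer's last 6 bases: GGTGAT; its first k bases are the reverse complement of the reverse primer's last k bases, so a perfect k-base overlap needs the forward primer's last k bases to equal them.
Comparing (forward last k vs required): k=1: T vs G ✗; k=2: GT vs GG ✗; k=3: GGT vs GGT ✓; k=4: AGGT vs GGTG ✗; k=5: GAGGT vs GGTGA ✗; k=6: AGAGGT vs GGTGAT ✗.
Only k = 3 is perfect, so the longest perfect 3' overlap is 3.

Longest perfect overlap: 3 complementary base pairs; significant dimer risk (threshold 3).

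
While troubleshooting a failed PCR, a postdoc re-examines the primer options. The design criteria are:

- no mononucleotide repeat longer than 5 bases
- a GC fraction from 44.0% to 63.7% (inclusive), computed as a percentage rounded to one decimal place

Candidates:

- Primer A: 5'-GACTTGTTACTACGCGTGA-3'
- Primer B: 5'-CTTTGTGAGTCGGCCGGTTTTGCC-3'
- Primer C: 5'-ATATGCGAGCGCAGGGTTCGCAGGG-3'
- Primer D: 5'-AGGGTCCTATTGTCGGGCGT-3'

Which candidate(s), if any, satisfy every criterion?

Primer A (19 nt, A=4 T=6 G=5 C=4): longest run = 2 ✓; GC 9/19 = 47.4% ✓ — passes.
Primer B (24 nt, A=1 T=9 G=8 C=6): longest run = 4 ✓; GC 14/24 = 58.3% ✓ — passes.
Primer C (25 nt, A=5 T=4 G=11 C=5): longest run = 3 ✓; GC 16/25 = 64.0%, outside 44.0–63.7% ✗ — fails.
Primer D (20 nt, A=2 T=6 G=8 C=4): longest run = 3 ✓; GC 12/20 = 60.0% ✓ — passes.

Primer A, Primer B and Primer D.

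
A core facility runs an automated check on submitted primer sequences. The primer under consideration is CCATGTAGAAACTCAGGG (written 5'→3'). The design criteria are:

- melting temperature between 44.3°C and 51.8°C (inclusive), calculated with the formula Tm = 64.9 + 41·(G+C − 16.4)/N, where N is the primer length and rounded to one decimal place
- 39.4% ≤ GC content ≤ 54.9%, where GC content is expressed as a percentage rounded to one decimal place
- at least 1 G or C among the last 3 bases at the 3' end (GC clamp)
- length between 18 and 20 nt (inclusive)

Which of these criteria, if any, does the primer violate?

Base counts: A=6, T=3, G=5, C=4 (length 18).
Tm: Tm = 64.9 + 41·(9 − 16.4)/18 = 48.0°C ✓
GC content: GC 9/18 = 50.0% ✓
GC clamp: 3' end GGG has 3 G/C ✓
length: length 18 ✓

Meets all criteria.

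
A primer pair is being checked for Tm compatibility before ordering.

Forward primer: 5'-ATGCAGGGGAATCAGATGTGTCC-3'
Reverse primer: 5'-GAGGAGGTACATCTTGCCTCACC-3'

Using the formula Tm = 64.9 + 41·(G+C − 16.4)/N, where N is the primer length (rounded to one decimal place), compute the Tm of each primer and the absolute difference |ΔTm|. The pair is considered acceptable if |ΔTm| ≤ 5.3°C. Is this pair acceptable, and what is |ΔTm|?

Forward: G+C = 12, N = 23 → Tm = 64.9 + 41·(12 − 16.4)/23 = 57.1°C.
Reverse: G+C = 13, N = 23 → Tm = 64.9 + 41·(13 − 16.4)/23 = 58.8°C.
|ΔTm| = |57.1 − 58.8| = 1.7°C, ≤ 5.3°C.

|ΔTm| = 1.7°C; the pair is acceptable.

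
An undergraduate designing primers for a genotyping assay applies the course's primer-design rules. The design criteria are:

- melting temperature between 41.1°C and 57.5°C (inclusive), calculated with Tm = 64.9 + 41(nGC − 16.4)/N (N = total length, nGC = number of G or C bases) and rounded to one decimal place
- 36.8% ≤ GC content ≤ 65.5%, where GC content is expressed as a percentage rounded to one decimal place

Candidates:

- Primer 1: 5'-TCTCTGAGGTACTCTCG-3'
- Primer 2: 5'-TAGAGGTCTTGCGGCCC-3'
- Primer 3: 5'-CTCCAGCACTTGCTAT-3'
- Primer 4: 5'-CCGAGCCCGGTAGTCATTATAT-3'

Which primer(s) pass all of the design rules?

Primer 1, Primer 2, Primer 3 and Primer 4.

Primer 1 (17 nt, A=2 T=6 G=4 C=5): Tm = 64.9 + 41·(9 − 16.4)/17 = 47.1°C ✓; GC 9/17 = 52.9% ✓ — passes.
Primer 2 (17 nt, A=2 T=4 G=6 C=5): Tm = 64.9 + 41·(11 − 16.4)/17 = 51.9°C ✓; GC 11/17 = 64.7% ✓ — passes.
Primer 3 (16 nt, A=3 T=5 G=2 C=6): Tm = 64.9 + 41·(8 − 16.4)/16 = 43.4°C ✓; GC 8/16 = 50.0% ✓ — passes.
Primer 4 (22 nt, A=5 T=6 G=5 C=6): Tm = 64.9 + 41·(11 − 16.4)/22 = 54.8°C ✓; GC 11/22 = 50.0% ✓ — passes.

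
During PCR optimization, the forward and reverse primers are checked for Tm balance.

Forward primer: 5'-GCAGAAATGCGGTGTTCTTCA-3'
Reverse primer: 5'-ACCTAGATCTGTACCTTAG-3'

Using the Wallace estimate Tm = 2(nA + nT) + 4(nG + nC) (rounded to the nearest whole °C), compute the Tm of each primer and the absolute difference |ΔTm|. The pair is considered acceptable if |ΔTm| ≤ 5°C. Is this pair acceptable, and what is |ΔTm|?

|ΔTm| = 8°C; the pair is not acceptable.

Forward: A=5 T=6 G=6 C=4 → Tm = 2·11 + 4·10 = 62°C.
Reverse: A=5 T=6 G=3 C=5 → Tm = 2·11 + 4·8 = 54°C.
|ΔTm| = |62 − 54| = 8°C, > 5°C.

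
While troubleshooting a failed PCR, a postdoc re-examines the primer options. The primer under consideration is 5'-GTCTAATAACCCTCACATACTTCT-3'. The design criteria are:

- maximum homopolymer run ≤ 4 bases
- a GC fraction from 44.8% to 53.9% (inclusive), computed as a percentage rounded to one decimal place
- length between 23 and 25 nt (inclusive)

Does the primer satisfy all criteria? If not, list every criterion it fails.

Base counts: A=7, T=8, G=1, C=8 (length 24).
homopolymer run: longest run = 3 ✓
GC content: GC 9/24 = 37.5%, outside 44.8–53.9% ✗
length: length 24 ✓

Fails: GC content.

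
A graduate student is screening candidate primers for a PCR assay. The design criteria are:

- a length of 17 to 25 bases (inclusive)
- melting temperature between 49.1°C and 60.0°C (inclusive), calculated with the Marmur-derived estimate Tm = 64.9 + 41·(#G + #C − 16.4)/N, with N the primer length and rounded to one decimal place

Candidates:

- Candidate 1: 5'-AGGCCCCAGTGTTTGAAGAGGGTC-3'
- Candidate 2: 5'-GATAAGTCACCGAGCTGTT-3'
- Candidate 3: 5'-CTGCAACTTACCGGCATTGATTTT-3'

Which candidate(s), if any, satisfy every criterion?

Candidate 3 only.

Candidate 1 (24 nt, A=5 T=5 G=9 C=5): length 24 ✓; Tm = 64.9 + 41·(14 − 16.4)/24 = 60.8°C, outside 49.1–60.0°C ✗ — fails.
Candidate 2 (19 nt, A=5 T=5 G=5 C=4): length 19 ✓; Tm = 64.9 + 41·(9 − 16.4)/19 = 48.9°C, outside 49.1–60.0°C ✗ — fails.
Candidate 3 (24 nt, A=5 T=9 G=4 C=6): length 24 ✓; Tm = 64.9 + 41·(10 − 16.4)/24 = 54.0°C ✓ — passes.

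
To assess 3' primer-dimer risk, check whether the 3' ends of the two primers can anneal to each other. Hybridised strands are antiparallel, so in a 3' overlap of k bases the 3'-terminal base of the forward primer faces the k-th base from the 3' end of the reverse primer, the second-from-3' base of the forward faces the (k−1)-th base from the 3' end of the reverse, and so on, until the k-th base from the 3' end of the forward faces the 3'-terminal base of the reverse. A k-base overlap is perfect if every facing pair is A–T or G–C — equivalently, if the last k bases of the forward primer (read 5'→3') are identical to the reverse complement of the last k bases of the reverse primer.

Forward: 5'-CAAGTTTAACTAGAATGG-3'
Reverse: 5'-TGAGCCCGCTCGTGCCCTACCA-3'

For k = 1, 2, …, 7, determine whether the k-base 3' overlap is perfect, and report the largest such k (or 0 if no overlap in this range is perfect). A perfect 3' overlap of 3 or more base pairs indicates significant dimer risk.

Last 7 bases (5'→3') — forward …AGAATGG, reverse …CCTACCA.
Reverse complement of the reverse primer's last 7 bases: TGGTAGG; its first k bases are the reverse complement of the reverse primer's last k bases, so a perfect k-base overlap needs the forward primer's last k bases to equal them.
Comparing (forward last k vs required): k=1: G vs T ✗; k=2: GG vs TG ✗; k=3: TGG vs TGG ✓; k=4: ATGG vs TGGT ✗; k=5: AATGG vs TGGTA ✗; k=6: GAATGG vs TGGTAG ✗; k=7: AGAATGG vs TGGTAGG ✗.
Only k = 3 is perfect, so the longest perfect 3' overlap is 3.

Longest perfect overlap: 3 complementary base pairs; significant dimer risk (threshold 3).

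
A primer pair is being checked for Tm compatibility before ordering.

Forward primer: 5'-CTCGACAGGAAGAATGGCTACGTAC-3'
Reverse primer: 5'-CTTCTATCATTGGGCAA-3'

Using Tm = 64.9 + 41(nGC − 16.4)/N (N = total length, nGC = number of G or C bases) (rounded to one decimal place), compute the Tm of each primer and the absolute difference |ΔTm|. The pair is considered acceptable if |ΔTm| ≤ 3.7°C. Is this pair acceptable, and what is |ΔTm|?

Forward: G+C = 13, N = 25 → Tm = 64.9 + 41·(13 − 16.4)/25 = 59.3°C.
Reverse: G+C = 7, N = 17 → Tm = 64.9 + 41·(7 − 16.4)/17 = 42.2°C.
|ΔTm| = |59.3 − 42.2| = 17.1°C, > 3.7°C.

|ΔTm| = 17.1°C; the pair is not acceptable.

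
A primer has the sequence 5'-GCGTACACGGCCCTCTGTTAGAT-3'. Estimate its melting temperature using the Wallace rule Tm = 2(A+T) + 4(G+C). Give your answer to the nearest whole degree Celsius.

72°C

Base counts: A=4, T=6, G=6, C=7 (length 23).
Tm = 2·(4+6) + 4·(6+7) = 2·10 + 4·13 = 20 + 52 = 72°C.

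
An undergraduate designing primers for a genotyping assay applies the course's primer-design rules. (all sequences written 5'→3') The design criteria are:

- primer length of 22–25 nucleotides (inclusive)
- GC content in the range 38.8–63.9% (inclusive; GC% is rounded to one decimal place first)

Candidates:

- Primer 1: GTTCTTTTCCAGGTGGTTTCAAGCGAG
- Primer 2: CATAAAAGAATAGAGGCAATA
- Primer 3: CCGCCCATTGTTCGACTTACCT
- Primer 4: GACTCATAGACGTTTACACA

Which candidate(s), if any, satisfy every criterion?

Primer 3 only.

Primer 1 (27 nt, A=4 T=10 G=8 C=5): length 27, outside 22–25 ✗; GC 13/27 = 48.1% ✓ — fails.
Primer 2 (21 nt, A=12 T=3 G=4 C=2): length 21, outside 22–25 ✗; GC 6/21 = 28.6%, outside 38.8–63.9% ✗ — fails.
Primer 3 (22 nt, A=3 T=7 G=3 C=9): length 22 ✓; GC 12/22 = 54.5% ✓ — passes.
Primer 4 (20 nt, A=7 T=5 G=3 C=5): length 20, outside 22–25 ✗; GC 8/20 = 40.0% ✓ — fails.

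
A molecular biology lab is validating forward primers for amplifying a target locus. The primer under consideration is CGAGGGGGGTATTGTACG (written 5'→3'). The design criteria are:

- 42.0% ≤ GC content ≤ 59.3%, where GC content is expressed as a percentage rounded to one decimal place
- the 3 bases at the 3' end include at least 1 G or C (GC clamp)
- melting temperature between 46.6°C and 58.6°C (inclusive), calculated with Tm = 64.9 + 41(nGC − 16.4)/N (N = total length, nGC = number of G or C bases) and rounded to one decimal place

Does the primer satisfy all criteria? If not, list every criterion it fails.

Fails: GC content.

Base counts: A=3, T=4, G=9, C=2 (length 18).
GC content: GC 11/18 = 61.1%, outside 42.0–59.3% ✗
GC clamp: 3' end ACG has 2 G/C ✓
Tm: Tm = 64.9 + 41·(11 − 16.4)/18 = 52.6°C ✓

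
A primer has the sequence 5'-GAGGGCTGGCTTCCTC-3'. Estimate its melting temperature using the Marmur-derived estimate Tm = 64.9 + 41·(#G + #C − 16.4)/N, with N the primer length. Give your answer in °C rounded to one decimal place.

Base counts: A=1, T=4, G=6, C=5; G+C = 11, N = 16.
Tm = 64.9 + 41·(11 − 16.4)/16 = 64.9 + -221.40/16 = 51.1°C.

51.1°C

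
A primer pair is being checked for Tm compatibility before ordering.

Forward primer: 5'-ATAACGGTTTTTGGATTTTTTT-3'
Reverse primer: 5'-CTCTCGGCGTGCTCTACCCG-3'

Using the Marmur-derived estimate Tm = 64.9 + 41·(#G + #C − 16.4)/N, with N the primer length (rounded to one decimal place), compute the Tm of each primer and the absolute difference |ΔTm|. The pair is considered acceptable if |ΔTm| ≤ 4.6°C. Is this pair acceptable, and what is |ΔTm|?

Forward: G+C = 5, N = 22 → Tm = 64.9 + 41·(5 − 16.4)/22 = 43.7°C.
Reverse: G+C = 14, N = 20 → Tm = 64.9 + 41·(14 − 16.4)/20 = 60.0°C.
|ΔTm| = |43.7 − 60.0| = 16.3°C, > 4.6°C.

|ΔTm| = 16.3°C; the pair is not acceptable.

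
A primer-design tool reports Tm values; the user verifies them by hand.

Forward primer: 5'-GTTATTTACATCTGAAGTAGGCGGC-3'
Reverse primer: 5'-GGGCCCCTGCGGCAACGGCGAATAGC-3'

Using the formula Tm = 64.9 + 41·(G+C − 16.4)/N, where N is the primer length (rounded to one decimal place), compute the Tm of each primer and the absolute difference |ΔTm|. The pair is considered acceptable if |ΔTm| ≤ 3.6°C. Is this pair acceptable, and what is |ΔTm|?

Forward: G+C = 11, N = 25 → Tm = 64.9 + 41·(11 − 16.4)/25 = 56.0°C.
Reverse: G+C = 19, N = 26 → Tm = 64.9 + 41·(19 − 16.4)/26 = 69.0°C.
|ΔTm| = |56.0 − 69.0| = 13.0°C, > 3.6°C.

|ΔTm| = 13.0°C; the pair is not acceptable.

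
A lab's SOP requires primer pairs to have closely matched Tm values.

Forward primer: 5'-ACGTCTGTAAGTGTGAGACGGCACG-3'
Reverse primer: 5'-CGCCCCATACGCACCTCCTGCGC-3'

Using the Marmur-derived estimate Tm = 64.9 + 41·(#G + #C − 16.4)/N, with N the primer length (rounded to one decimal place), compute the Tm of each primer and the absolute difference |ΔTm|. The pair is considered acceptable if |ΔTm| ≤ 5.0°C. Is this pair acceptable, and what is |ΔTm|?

Forward: G+C = 14, N = 25 → Tm = 64.9 + 41·(14 − 16.4)/25 = 61.0°C.
Reverse: G+C = 17, N = 23 → Tm = 64.9 + 41·(17 − 16.4)/23 = 66.0°C.
|ΔTm| = |61.0 − 66.0| = 5.0°C, ≤ 5.0°C.

|ΔTm| = 5.0°C; the pair is acceptable.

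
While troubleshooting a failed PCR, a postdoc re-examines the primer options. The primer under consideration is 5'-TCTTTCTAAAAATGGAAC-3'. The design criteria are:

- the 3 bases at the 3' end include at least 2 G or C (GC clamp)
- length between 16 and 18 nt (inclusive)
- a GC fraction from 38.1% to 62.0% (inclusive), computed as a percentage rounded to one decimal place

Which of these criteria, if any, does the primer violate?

Base counts: A=7, T=6, G=2, C=3 (length 18).
GC clamp: 3' end AAC has 1 G/C, need ≥2 ✗
length: length 18 ✓
GC content: GC 5/18 = 27.8%, outside 38.1–62.0% ✗

Fails: GC clamp, GC content.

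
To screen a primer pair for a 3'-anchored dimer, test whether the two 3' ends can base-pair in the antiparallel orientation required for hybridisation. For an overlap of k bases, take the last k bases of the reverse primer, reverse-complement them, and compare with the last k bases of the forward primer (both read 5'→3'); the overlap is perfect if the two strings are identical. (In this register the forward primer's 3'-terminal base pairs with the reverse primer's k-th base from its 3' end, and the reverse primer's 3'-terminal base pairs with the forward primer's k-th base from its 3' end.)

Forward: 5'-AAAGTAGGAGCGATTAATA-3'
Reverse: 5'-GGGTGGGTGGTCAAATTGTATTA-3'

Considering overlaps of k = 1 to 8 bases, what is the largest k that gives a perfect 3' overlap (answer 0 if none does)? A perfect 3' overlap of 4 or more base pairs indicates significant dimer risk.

Longest perfect overlap: 5 complementary base pairs; significant dimer risk (threshold 4).

Last 8 bases (5'→3') — forward …GATTAATA, reverse …TTGTATTA.
Reverse complement of the reverse primer's last 8 bases: TAATACAA; its first k bases are the reverse complement of the reverse primer's last k bases, so a perfect k-base overlap needs the forward primer's last k bases to equal them.
Comparing (forward last k vs required): k=1: A vs T ✗; k=2: TA vs TA ✓; k=3: ATA vs TAA ✗; k=4: AATA vs TAAT ✗; k=5: TAATA vs TAATA ✓; k=6: TTAATA vs TAATAC ✗; k=7: ATTAATA vs TAATACA ✗; k=8: GATTAATA vs TAATACAA ✗.
Perfect overlaps at k = 2, 5; the largest is 5.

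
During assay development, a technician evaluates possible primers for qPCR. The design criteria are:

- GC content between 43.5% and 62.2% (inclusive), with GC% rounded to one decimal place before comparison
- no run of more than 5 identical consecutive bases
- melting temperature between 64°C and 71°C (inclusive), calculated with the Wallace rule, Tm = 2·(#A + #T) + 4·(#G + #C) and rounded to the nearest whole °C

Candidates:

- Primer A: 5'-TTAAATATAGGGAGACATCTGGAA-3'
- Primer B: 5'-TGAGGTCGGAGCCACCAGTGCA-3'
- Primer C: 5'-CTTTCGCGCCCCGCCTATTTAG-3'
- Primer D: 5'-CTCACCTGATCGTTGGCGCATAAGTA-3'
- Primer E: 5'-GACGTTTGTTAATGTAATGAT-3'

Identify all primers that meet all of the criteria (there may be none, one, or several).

Primer C only.

Primer A (24 nt, A=10 T=6 G=6 C=2): GC 8/24 = 33.3%, outside 43.5–62.2% ✗; longest run = 3 ✓; Tm = 2·16 + 4·8 = 64°C ✓ — fails.
Primer B (22 nt, A=5 T=3 G=8 C=6): GC 14/22 = 63.6%, outside 43.5–62.2% ✗; longest run = 2 ✓; Tm = 2·8 + 4·14 = 72°C, outside 64–71°C ✗ — fails.
Primer C (22 nt, A=2 T=7 G=4 C=9): GC 13/22 = 59.1% ✓; longest run = 4 ✓; Tm = 2·9 + 4·13 = 70°C ✓ — passes.
Primer D (26 nt, A=6 T=7 G=6 C=7): GC 13/26 = 50.0% ✓; longest run = 2 ✓; Tm = 2·13 + 4·13 = 78°C, outside 64–71°C ✗ — fails.
Primer E (21 nt, A=6 T=9 G=5 C=1): GC 6/21 = 28.6%, outside 43.5–62.2% ✗; longest run = 3 ✓; Tm = 2·15 + 4·6 = 54°C, outside 64–71°C ✗ — fails.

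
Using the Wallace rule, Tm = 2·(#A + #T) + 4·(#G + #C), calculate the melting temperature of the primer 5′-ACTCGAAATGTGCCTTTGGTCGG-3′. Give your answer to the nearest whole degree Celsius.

70°C

Base counts: A=4, T=7, G=7, C=5 (length 23).
Tm = 2·(4+7) + 4·(7+5) = 2·11 + 4·12 = 22 + 48 = 70°C.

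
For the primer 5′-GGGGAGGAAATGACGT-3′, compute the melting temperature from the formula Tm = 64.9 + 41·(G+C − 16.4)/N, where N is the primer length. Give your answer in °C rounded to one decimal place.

45.9°C

Base counts: A=5, T=2, G=8, C=1; G+C = 9, N = 16.
Tm = 64.9 + 41·(9 − 16.4)/16 = 64.9 + -303.40/16 = 45.9°C.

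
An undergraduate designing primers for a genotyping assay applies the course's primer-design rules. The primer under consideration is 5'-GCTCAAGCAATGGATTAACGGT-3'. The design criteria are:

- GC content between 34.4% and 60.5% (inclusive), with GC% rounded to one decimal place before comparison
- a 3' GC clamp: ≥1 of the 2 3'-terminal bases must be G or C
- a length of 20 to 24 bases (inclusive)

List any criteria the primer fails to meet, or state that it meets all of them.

Meets all criteria.

Base counts: A=7, T=5, G=6, C=4 (length 22).
GC content: GC 10/22 = 45.5% ✓
GC clamp: 3' end GT has 1 G/C ✓
length: length 22 ✓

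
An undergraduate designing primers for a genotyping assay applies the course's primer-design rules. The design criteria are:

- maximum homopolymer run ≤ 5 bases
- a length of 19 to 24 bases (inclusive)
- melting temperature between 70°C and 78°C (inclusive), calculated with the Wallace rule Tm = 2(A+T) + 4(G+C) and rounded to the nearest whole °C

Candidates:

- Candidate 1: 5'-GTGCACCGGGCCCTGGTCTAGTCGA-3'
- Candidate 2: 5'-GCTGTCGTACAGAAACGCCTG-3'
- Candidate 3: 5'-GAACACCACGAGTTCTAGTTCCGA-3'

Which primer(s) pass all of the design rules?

Candidate 1 (25 nt, A=3 T=5 G=9 C=8): longest run = 3 ✓; length 25, outside 19–24 ✗; Tm = 2·8 + 4·17 = 84°C, outside 70–78°C ✗ — fails.
Candidate 2 (21 nt, A=5 T=4 G=6 C=6): longest run = 3 ✓; length 21 ✓; Tm = 2·9 + 4·12 = 66°C, outside 70–78°C ✗ — fails.
Candidate 3 (24 nt, A=7 T=5 G=5 C=7): longest run = 2 ✓; length 24 ✓; Tm = 2·12 + 4·12 = 72°C ✓ — passes.

Candidate 3 only.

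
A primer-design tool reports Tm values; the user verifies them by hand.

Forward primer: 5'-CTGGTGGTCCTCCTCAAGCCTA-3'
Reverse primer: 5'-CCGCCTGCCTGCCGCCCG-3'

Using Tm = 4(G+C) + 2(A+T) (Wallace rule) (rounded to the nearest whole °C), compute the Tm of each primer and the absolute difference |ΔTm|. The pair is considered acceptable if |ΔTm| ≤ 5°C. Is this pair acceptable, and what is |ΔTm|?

|ΔTm| = 2°C; the pair is acceptable.

Forward: A=3 T=6 G=5 C=8 → Tm = 2·9 + 4·13 = 70°C.
Reverse: A=0 T=2 G=5 C=11 → Tm = 2·2 + 4·16 = 68°C.
|ΔTm| = |70 − 68| = 2°C, ≤ 5°C.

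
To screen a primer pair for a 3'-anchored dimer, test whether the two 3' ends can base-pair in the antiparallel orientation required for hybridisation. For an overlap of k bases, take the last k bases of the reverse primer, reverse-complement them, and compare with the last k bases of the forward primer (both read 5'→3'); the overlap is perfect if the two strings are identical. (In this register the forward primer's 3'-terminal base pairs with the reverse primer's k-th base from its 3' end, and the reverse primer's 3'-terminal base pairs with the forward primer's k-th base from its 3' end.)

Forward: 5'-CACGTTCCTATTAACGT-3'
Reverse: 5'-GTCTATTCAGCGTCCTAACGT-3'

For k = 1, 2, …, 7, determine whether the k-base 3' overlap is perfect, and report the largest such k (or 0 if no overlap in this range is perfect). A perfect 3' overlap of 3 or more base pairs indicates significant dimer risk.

Last 7 bases (5'→3') — forward …TTAACGT, reverse …CTAACGT.
Reverse complement of the reverse primer's last 7 bases: ACGTTAG; its first k bases are the reverse complement of the reverse primer's last k bases, so a perfect k-base overlap needs the forward primer's last k bases to equal them.
Comparing (forward last k vs required): k=1: T vs A ✗; k=2: GT vs AC ✗; k=3: CGT vs ACG ✗; k=4: ACGT vs ACGT ✓; k=5: AACGT vs ACGTT ✗; k=6: TAACGT vs ACGTTA ✗; k=7: TTAACGT vs ACGTTAG ✗.
Only k = 4 is perfect, so the longest perfect 3' overlap is 4.

Longest perfect overlap: 4 complementary base pairs; significant dimer risk (threshold 3).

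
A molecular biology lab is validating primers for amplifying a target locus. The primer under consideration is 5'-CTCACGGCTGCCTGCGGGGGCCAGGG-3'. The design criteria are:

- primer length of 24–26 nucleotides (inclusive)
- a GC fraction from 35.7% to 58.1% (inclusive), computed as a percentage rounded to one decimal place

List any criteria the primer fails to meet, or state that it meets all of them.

Base counts: A=2, T=3, G=12, C=9 (length 26).
length: length 26 ✓
GC content: GC 21/26 = 80.8%, outside 35.7–58.1% ✗

Fails: GC content.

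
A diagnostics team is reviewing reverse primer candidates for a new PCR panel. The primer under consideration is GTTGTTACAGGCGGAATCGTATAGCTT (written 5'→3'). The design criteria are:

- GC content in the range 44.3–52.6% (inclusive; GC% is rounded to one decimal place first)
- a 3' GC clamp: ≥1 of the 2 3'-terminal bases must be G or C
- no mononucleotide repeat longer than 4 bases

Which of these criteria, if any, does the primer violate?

Base counts: A=6, T=9, G=8, C=4 (length 27).
GC content: GC 12/27 = 44.4% ✓
GC clamp: 3' end TT has 0 G/C, need ≥1 ✗
homopolymer run: longest run = 2 ✓

Fails: GC clamp.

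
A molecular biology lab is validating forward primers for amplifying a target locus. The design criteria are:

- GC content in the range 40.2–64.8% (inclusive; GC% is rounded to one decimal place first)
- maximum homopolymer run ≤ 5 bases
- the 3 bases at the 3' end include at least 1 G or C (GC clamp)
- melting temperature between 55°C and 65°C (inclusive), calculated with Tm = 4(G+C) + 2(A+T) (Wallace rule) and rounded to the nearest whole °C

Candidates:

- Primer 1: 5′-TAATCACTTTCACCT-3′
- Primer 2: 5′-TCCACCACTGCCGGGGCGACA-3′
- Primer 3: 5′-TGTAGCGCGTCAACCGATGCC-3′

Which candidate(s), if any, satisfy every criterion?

None of the candidates satisfy all criteria.

Primer 1 (15 nt, A=4 T=6 G=0 C=5): GC 5/15 = 33.3%, outside 40.2–64.8% ✗; longest run = 3 ✓; 3' end CCT has 2 G/C ✓; Tm = 2·10 + 4·5 = 40°C, outside 55–65°C ✗ — fails.
Primer 2 (21 nt, A=4 T=2 G=6 C=9): GC 15/21 = 71.4%, outside 40.2–64.8% ✗; longest run = 4 ✓; 3' end ACA has 1 G/C ✓; Tm = 2·6 + 4·15 = 72°C, outside 55–65°C ✗ — fails.
Primer 3 (21 nt, A=4 T=4 G=6 C=7): GC 13/21 = 61.9% ✓; longest run = 2 ✓; 3' end GCC has 3 G/C ✓; Tm = 2·8 + 4·13 = 68°C, outside 55–65°C ✗ — fails.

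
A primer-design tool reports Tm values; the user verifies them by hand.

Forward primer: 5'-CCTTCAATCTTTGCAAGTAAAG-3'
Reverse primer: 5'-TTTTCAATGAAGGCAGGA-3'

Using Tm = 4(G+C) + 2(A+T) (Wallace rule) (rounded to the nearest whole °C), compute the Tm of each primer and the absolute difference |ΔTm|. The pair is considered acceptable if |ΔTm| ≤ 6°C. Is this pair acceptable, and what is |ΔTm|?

Forward: A=7 T=7 G=3 C=5 → Tm = 2·14 + 4·8 = 60°C.
Reverse: A=6 T=5 G=5 C=2 → Tm = 2·11 + 4·7 = 50°C.
|ΔTm| = |60 − 50| = 10°C, > 6°C.

|ΔTm| = 10°C; the pair is not acceptable.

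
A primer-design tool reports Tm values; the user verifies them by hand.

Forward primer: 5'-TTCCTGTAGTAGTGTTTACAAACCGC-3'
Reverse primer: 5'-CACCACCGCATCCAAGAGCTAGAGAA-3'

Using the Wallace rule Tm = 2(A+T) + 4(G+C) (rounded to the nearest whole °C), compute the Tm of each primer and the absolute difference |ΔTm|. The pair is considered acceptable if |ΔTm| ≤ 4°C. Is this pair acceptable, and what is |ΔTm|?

|ΔTm| = 6°C; the pair is not acceptable.

Forward: A=6 T=9 G=5 C=6 → Tm = 2·15 + 4·11 = 74°C.
Reverse: A=10 T=2 G=5 C=9 → Tm = 2·12 + 4·14 = 80°C.
|ΔTm| = |74 − 80| = 6°C, > 4°C.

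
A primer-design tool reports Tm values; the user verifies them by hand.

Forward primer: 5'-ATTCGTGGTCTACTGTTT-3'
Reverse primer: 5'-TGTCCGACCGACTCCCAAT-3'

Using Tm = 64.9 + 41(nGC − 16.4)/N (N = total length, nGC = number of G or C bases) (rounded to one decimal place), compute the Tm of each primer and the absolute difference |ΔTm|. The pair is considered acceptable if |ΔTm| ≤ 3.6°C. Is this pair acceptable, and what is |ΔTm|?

Forward: G+C = 7, N = 18 → Tm = 64.9 + 41·(7 − 16.4)/18 = 43.5°C.
Reverse: G+C = 11, N = 19 → Tm = 64.9 + 41·(11 − 16.4)/19 = 53.2°C.
|ΔTm| = |43.5 − 53.2| = 9.7°C, > 3.6°C.

|ΔTm| = 9.7°C; the pair is not acceptable.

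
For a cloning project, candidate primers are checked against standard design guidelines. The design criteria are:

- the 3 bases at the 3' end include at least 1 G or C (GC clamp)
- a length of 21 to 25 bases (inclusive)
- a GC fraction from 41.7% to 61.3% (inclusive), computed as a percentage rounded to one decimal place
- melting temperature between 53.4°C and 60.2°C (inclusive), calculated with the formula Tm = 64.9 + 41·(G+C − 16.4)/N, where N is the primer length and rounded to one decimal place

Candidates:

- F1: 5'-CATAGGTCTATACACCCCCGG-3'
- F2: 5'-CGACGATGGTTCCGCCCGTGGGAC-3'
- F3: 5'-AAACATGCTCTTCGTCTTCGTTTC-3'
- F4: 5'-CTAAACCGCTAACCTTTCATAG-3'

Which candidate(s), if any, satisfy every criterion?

F1 (21 nt, A=5 T=4 G=4 C=8): 3' end CGG has 3 G/C ✓; length 21 ✓; GC 12/21 = 57.1% ✓; Tm = 64.9 + 41·(12 − 16.4)/21 = 56.3°C ✓ — passes.
F2 (24 nt, A=3 T=4 G=9 C=8): 3' end GAC has 2 G/C ✓; length 24 ✓; GC 17/24 = 70.8%, outside 41.7–61.3% ✗; Tm = 64.9 + 41·(17 − 16.4)/24 = 65.9°C, outside 53.4–60.2°C ✗ — fails.
F3 (24 nt, A=4 T=10 G=3 C=7): 3' end TTC has 1 G/C ✓; length 24 ✓; GC 10/24 = 41.7% ✓; Tm = 64.9 + 41·(10 − 16.4)/24 = 54.0°C ✓ — passes.
F4 (22 nt, A=7 T=6 G=2 C=7): 3' end TAG has 1 G/C ✓; length 22 ✓; GC 9/22 = 40.9%, outside 41.7–61.3% ✗; Tm = 64.9 + 41·(9 − 16.4)/22 = 51.1°C, outside 53.4–60.2°C ✗ — fails.

F1 and F3.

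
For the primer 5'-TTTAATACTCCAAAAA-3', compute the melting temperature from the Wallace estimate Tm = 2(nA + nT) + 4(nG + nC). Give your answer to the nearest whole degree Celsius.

38°C

Base counts: A=8, T=5, G=0, C=3 (length 16).
Tm = 2·(8+5) + 4·(0+3) = 2·13 + 4·3 = 26 + 12 = 38°C.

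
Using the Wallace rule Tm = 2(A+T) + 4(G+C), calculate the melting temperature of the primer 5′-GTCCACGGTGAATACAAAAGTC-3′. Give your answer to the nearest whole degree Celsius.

Base counts: A=8, T=4, G=5, C=5 (length 22).
Tm = 2·(8+4) + 4·(5+5) = 2·12 + 4·10 = 24 + 40 = 64°C.

64°C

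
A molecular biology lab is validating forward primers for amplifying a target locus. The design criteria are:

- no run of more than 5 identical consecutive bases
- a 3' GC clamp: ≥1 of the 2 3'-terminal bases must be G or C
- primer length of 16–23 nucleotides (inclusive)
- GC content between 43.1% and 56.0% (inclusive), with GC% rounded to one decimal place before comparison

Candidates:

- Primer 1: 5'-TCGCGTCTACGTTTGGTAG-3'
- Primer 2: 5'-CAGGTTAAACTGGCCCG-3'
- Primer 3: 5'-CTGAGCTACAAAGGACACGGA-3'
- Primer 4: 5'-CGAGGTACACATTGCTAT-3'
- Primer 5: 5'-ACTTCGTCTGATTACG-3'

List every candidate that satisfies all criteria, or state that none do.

Primer 1 (19 nt, A=2 T=7 G=6 C=4): longest run = 3 ✓; 3' end AG has 1 G/C ✓; length 19 ✓; GC 10/19 = 52.6% ✓ — passes.
Primer 2 (17 nt, A=4 T=3 G=5 C=5): longest run = 3 ✓; 3' end CG has 2 G/C ✓; length 17 ✓; GC 10/17 = 58.8%, outside 43.1–56.0% ✗ — fails.
Primer 3 (21 nt, A=8 T=2 G=6 C=5): longest run = 3 ✓; 3' end GA has 1 G/C ✓; length 21 ✓; GC 11/21 = 52.4% ✓ — passes.
Primer 4 (18 nt, A=5 T=5 G=4 C=4): longest run = 2 ✓; 3' end AT has 0 G/C, need ≥1 ✗; length 18 ✓; GC 8/18 = 44.4% ✓ — fails.
Primer 5 (16 nt, A=3 T=6 G=3 C=4): longest run = 2 ✓; 3' end CG has 2 G/C ✓; length 16 ✓; GC 7/16 = 43.8% ✓ — passes.

Primer 1, Primer 3 and Primer 5.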